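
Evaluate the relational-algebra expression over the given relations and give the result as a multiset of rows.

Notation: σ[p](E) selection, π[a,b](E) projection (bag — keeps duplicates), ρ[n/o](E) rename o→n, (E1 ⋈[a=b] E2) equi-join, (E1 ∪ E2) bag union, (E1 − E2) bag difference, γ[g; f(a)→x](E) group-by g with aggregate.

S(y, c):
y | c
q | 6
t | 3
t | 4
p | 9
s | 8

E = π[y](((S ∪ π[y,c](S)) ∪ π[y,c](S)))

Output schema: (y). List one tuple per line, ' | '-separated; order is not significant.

Per-node cardinality:
  S → 5
  S → 5
  π[y,c](S) → 5
  (S ∪ π[y,c](S)) → 10
  S → 5
  π[y,c](S) → 5
  ((S ∪ π[y,c](S)) ∪ π[y,c](S)) → 15
  π[y](((S ∪ π[y,c](S)) ∪ π[y,c](S))) → 15

== RESULT ==
y
p
p
p
q
q
q
s
s
s
t
t
t
t
t
t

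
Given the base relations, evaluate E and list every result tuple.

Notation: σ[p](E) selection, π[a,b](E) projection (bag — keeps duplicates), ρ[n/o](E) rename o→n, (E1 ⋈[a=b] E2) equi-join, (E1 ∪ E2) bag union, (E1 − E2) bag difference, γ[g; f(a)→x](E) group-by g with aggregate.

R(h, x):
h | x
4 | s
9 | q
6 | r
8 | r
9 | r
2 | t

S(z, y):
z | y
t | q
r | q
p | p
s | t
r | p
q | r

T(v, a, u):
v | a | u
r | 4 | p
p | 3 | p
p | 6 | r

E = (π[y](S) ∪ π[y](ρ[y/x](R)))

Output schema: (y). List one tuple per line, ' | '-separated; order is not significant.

Subexpression sizes:
  S → 6
  π[y](S) → 6
  R → 6
  ρ[y/x](R) → 6
  π[y](ρ[y/x](R)) → 6
  (π[y](S) ∪ π[y](ρ[y/x](R))) → 12

== RESULT ==
y
p
p
q
q
q
r
r
r
r
s
t
t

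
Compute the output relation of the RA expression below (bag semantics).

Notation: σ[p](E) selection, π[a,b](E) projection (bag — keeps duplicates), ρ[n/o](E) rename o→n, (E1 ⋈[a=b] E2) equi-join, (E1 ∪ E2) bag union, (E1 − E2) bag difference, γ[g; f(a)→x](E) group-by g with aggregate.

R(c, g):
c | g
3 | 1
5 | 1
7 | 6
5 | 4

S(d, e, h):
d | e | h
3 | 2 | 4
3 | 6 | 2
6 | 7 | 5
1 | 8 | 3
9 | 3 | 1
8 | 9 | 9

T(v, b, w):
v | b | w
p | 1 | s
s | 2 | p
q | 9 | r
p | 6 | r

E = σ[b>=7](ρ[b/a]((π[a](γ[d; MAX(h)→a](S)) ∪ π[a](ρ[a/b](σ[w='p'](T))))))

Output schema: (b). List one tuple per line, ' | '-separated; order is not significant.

Per-node cardinality:
  S → 6
  γ[d; MAX(h)→a](S) → 5
  π[a](γ[d; MAX(h)→a](S)) → 5
  T → 4
  σ[w='p'](T) → 1
  ρ[a/b](σ[w='p'](T)) → 1
  π[a](ρ[a/b](σ[w='p'](T))) → 1
  (π[a](γ[d; MAX(h)→a](S)) ∪ π[a](ρ[a/b](σ[w='p'](T)))) → 6
  ρ[b/a]((π[a](γ[d; MAX(h)→a](S)) ∪ π[a](ρ[a/b](σ[w='p'](T))))) → 6
  σ[b>=7](ρ[b/a]((π[a](γ[d; MAX(h)→a](S)) ∪ π[a](ρ[a/b](σ[w='p'](T)))))) → 1

== RESULT ==
b
9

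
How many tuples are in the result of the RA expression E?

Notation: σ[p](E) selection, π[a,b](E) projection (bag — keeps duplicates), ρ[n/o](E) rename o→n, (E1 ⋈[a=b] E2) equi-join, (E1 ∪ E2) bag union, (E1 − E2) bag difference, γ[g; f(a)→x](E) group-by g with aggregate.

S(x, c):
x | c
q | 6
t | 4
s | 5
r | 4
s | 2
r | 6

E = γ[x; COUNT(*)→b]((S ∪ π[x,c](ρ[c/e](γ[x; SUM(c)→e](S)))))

Row counts bottom-up:
  S → 6
  S → 6
  γ[x; SUM(c)→e](S) → 4
  ρ[c/e](γ[x; SUM(c)→e](S)) → 4
  π[x,c](ρ[c/e](γ[x; SUM(c)→e](S))) → 4
  (S ∪ π[x,c](ρ[c/e](γ[x; SUM(c)→e](S)))) → 10
  γ[x; COUNT(*)→b]((S ∪ π[x,c](ρ[c/e](γ[x; SUM(c)→e](S))))) → 4

|E| = 4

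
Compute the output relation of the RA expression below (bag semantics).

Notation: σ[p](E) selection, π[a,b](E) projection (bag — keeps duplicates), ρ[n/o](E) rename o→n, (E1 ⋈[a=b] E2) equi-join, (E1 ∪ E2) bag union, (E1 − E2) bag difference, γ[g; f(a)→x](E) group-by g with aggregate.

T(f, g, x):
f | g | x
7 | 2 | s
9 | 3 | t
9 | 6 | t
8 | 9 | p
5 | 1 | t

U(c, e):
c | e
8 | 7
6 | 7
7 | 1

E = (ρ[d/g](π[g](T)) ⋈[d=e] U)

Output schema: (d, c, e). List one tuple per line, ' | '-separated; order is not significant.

Per-node cardinality:
  T → 5
  π[g](T) → 5
  ρ[d/g](π[g](T)) → 5
  U → 3
  (ρ[d/g](π[g](T)) ⋈[d=e] U) → 1

== RESULT ==
d | c | e
1 | 7 | 1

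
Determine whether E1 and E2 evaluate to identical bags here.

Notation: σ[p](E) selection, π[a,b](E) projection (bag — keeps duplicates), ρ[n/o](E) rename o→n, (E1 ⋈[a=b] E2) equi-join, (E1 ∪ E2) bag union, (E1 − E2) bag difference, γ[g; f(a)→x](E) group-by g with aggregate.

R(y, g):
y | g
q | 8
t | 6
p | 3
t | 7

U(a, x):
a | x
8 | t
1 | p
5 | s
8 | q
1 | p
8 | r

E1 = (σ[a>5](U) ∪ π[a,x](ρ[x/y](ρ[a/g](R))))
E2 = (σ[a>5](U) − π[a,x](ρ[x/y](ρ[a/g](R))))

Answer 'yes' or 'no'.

E1 per-node cardinality:
  U → 6
  σ[a>5](U) → 3
  R → 4
  ρ[a/g](R) → 4
  ρ[x/y](ρ[a/g](R)) → 4
  π[a,x](ρ[x/y](ρ[a/g](R))) → 4
  (σ[a>5](U) ∪ π[a,x](ρ[x/y](ρ[a/g](R)))) → 7
E2 per-node cardinality:
  U → 6
  σ[a>5](U) → 3
  R → 4
  ρ[a/g](R) → 4
  ρ[x/y](ρ[a/g](R)) → 4
  π[a,x](ρ[x/y](ρ[a/g](R))) → 4
  (σ[a>5](U) − π[a,x](ρ[x/y](ρ[a/g](R)))) → 2

E1 result:
a | x
3 | p
6 | t
7 | t
8 | q
8 | q
8 | r
8 | t
E2 result:
a | x
8 | r
8 | t
Witness: (3, 'p') appears 1× in E1 but 0× in E2.

no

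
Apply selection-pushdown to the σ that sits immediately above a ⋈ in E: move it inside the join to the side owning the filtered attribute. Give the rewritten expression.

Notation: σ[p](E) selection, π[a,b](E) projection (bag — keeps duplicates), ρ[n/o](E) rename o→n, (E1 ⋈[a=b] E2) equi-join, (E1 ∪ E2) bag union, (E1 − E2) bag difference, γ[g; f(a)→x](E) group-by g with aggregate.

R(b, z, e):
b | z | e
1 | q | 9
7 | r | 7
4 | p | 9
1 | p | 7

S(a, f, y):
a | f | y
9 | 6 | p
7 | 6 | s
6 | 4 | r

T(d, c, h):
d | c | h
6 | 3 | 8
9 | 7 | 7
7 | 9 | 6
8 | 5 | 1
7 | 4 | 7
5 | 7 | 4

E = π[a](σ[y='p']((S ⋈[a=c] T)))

σ filters on y, owned by the left side.
E' = π[a]((σ[y='p'](S) ⋈[a=c] T))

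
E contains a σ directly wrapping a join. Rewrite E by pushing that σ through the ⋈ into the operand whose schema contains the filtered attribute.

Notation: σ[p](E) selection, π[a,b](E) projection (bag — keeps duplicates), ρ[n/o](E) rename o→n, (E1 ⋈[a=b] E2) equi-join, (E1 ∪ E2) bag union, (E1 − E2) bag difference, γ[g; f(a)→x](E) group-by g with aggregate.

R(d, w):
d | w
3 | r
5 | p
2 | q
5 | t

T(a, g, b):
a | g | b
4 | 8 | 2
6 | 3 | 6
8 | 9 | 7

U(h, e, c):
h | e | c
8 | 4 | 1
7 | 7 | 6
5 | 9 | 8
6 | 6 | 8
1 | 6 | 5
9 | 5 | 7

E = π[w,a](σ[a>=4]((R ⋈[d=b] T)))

σ filters on a, owned by the right side.
E' = π[w,a]((R ⋈[d=b] σ[a>=4](T)))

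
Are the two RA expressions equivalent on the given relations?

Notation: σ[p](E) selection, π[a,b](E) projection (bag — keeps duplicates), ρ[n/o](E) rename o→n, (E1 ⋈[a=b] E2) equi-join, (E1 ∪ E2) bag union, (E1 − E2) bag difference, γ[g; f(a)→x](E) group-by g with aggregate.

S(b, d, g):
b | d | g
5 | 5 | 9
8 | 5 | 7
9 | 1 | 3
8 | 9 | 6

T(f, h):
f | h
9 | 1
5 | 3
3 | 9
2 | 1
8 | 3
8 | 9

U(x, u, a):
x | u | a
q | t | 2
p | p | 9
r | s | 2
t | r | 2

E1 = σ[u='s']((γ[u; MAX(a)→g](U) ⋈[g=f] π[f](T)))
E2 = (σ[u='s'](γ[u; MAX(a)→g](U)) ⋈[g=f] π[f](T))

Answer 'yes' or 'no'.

E1 per-node cardinality:
  U → 4
  γ[u; MAX(a)→g](U) → 4
  T → 6
  π[f](T) → 6
  (γ[u; MAX(a)→g](U) ⋈[g=f] π[f](T)) → 4
  σ[u='s']((γ[u; MAX(a)→g](U) ⋈[g=f] π[f](T))) → 1
E2 per-node cardinality:
  U → 4
  γ[u; MAX(a)→g](U) → 4
  σ[u='s'](γ[u; MAX(a)→g](U)) → 1
  T → 6
  π[f](T) → 6
  (σ[u='s'](γ[u; MAX(a)→g](U)) ⋈[g=f] π[f](T)) → 1

E1 and E2 produce the same multiset:
u | g | f
s | 2 | 2

yes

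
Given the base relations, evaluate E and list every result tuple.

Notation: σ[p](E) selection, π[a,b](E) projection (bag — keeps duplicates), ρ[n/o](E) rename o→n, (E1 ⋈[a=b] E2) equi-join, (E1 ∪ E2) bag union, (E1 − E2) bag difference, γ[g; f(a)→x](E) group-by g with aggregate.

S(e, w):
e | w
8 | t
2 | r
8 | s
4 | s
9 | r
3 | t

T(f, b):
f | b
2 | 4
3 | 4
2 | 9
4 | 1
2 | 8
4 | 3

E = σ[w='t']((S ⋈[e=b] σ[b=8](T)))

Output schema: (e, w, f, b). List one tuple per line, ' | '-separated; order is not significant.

Per-node cardinality:
  S → 6
  T → 6
  σ[b=8](T) → 1
  (S ⋈[e=b] σ[b=8](T)) → 2
  σ[w='t']((S ⋈[e=b] σ[b=8](T))) → 1

== RESULT ==
e | w | f | b
8 | t | 2 | 8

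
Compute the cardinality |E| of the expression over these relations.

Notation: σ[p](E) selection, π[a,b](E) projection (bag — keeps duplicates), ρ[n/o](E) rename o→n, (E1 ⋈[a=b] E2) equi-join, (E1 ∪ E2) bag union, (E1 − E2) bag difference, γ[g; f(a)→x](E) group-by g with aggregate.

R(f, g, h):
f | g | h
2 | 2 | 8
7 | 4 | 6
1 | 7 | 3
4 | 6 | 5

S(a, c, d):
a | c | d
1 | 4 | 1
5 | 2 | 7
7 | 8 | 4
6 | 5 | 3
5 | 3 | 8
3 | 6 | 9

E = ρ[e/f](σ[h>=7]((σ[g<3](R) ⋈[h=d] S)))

Per-node cardinality:
  R → 4
  σ[g<3](R) → 1
  S → 6
  (σ[g<3](R) ⋈[h=d] S) → 1
  σ[h>=7]((σ[g<3](R) ⋈[h=d] S)) → 1
  ρ[e/f](σ[h>=7]((σ[g<3](R) ⋈[h=d] S))) → 1

|E| = 1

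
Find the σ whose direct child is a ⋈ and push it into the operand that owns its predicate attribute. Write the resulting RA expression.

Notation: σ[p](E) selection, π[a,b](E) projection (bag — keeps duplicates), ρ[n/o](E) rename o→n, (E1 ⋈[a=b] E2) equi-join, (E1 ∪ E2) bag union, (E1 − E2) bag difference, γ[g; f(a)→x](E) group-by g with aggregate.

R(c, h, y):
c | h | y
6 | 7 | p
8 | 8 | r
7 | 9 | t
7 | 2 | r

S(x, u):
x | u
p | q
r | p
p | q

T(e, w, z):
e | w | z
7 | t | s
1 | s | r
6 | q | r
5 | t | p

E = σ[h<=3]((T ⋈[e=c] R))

σ filters on h, owned by the right side.
E' = (T ⋈[e=c] σ[h<=3](R))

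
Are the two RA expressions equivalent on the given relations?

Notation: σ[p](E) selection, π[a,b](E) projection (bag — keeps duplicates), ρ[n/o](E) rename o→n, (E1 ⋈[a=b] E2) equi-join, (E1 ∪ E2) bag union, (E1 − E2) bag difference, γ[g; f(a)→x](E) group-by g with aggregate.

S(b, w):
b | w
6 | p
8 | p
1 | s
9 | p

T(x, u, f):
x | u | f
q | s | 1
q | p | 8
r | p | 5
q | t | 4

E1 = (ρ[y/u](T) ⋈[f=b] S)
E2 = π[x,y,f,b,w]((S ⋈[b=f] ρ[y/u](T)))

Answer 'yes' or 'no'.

E1 subexpression sizes:
  T → 4
  ρ[y/u](T) → 4
  S → 4
  (ρ[y/u](T) ⋈[f=b] S) → 2
E2 subexpression sizes:
  S → 4
  T → 4
  ρ[y/u](T) → 4
  (S ⋈[b=f] ρ[y/u](T)) → 2
  π[x,y,f,b,w]((S ⋈[b=f] ρ[y/u](T))) → 2

E1 and E2 produce the same multiset:
x | y | f | b | w
q | p | 8 | 8 | p
q | s | 1 | 1 | s

yes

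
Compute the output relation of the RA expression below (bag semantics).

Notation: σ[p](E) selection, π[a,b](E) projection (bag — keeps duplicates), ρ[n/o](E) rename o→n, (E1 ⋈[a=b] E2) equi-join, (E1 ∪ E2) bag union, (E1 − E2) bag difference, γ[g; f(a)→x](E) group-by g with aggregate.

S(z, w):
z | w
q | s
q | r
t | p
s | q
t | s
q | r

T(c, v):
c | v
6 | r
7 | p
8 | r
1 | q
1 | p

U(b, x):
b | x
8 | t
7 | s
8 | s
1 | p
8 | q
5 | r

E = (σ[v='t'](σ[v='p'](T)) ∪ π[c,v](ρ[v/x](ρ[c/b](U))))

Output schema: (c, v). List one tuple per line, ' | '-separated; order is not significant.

Row counts bottom-up:
  T → 5
  σ[v='p'](T) → 2
  σ[v='t'](σ[v='p'](T)) → 0
  U → 6
  ρ[c/b](U) → 6
  ρ[v/x](ρ[c/b](U)) → 6
  π[c,v](ρ[v/x](ρ[c/b](U))) → 6
  (σ[v='t'](σ[v='p'](T)) ∪ π[c,v](ρ[v/x](ρ[c/b](U)))) → 6

== RESULT ==
c | v
1 | p
5 | r
7 | s
8 | q
8 | s
8 | t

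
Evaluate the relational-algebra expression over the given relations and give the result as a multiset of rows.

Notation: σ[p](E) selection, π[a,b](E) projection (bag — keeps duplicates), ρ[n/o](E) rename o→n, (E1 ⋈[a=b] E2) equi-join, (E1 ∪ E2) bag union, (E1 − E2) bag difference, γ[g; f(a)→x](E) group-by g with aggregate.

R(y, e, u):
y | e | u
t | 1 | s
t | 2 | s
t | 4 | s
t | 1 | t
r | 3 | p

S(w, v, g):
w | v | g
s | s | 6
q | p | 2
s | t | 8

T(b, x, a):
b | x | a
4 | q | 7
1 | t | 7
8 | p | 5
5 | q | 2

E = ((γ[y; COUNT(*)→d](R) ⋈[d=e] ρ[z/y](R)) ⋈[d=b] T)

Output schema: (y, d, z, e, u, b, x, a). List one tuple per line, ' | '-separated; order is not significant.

Per-node cardinality:
  R → 5
  γ[y; COUNT(*)→d](R) → 2
  R → 5
  ρ[z/y](R) → 5
  (γ[y; COUNT(*)→d](R) ⋈[d=e] ρ[z/y](R)) → 3
  T → 4
  ((γ[y; COUNT(*)→d](R) ⋈[d=e] ρ[z/y](R)) ⋈[d=b] T) → 3

== RESULT ==
y | d | z | e | u | b | x | a
r | 1 | t | 1 | s | 1 | t | 7
r | 1 | t | 1 | t | 1 | t | 7
t | 4 | t | 4 | s | 4 | q | 7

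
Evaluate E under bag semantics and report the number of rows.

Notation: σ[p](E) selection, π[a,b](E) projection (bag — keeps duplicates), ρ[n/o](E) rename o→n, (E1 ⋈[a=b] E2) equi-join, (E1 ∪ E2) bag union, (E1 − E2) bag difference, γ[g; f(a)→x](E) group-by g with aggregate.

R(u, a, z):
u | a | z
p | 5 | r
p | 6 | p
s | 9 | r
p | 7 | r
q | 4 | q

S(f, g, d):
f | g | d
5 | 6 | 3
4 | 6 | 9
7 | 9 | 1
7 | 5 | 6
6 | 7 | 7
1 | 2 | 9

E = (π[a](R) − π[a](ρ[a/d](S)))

Per-node cardinality:
  R → 5
  π[a](R) → 5
  S → 6
  ρ[a/d](S) → 6
  π[a](ρ[a/d](S)) → 6
  (π[a](R) − π[a](ρ[a/d](S))) → 2

|E| = 2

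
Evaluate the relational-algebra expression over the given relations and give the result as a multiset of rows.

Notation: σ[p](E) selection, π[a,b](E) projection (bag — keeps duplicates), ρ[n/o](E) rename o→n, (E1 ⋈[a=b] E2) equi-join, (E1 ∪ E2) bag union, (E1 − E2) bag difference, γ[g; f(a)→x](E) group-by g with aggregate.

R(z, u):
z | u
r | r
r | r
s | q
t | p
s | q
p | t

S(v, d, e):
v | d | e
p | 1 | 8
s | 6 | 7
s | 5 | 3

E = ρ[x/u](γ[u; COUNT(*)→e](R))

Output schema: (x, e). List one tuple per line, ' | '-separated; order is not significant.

Subexpression sizes:
  R → 6
  γ[u; COUNT(*)→e](R) → 4
  ρ[x/u](γ[u; COUNT(*)→e](R)) → 4

== RESULT ==
x | e
p | 1
q | 2
r | 2
t | 1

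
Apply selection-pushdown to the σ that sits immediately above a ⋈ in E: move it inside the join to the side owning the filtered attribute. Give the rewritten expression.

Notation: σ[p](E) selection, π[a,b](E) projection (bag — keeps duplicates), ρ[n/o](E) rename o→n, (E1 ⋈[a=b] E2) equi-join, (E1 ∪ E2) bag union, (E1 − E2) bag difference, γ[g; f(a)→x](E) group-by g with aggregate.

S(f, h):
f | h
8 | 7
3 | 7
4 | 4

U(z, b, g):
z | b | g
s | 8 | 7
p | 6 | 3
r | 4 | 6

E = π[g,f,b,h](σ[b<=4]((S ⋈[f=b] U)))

σ filters on b, owned by the right side.
E' = π[g,f,b,h]((S ⋈[f=b] σ[b<=4](U)))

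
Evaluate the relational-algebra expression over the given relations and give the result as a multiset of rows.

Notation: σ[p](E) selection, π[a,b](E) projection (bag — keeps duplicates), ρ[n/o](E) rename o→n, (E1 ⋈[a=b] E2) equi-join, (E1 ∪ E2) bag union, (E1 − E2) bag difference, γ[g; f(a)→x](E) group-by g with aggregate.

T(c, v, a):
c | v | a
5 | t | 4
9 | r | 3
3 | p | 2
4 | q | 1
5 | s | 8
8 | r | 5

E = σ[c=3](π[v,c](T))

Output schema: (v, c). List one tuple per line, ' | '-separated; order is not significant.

Row counts bottom-up:
  T → 6
  π[v,c](T) → 6
  σ[c=3](π[v,c](T)) → 1

== RESULT ==
v | c
p | 3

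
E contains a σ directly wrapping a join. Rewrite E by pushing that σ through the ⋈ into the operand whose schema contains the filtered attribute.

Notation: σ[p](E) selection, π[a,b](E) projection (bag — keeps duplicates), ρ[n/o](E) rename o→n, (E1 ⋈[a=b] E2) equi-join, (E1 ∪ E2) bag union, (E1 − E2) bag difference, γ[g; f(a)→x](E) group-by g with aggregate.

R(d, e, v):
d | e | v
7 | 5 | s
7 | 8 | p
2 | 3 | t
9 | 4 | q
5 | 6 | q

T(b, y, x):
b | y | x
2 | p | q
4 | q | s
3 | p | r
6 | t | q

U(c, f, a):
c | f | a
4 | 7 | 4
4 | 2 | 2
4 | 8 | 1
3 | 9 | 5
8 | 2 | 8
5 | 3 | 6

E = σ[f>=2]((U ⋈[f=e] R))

σ filters on f, owned by the left side.
E' = (σ[f>=2](U) ⋈[f=e] R)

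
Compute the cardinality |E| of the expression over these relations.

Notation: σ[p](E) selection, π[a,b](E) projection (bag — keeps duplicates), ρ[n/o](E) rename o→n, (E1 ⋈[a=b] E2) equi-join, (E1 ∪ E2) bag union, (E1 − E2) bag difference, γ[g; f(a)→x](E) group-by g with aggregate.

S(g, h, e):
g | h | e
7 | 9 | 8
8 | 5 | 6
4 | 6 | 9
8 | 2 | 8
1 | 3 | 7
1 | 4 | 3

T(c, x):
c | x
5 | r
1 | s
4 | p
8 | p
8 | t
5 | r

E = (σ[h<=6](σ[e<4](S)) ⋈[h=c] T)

Stepwise |·|:
  S → 6
  σ[e<4](S) → 1
  σ[h<=6](σ[e<4](S)) → 1
  T → 6
  (σ[h<=6](σ[e<4](S)) ⋈[h=c] T) → 1

|E| = 1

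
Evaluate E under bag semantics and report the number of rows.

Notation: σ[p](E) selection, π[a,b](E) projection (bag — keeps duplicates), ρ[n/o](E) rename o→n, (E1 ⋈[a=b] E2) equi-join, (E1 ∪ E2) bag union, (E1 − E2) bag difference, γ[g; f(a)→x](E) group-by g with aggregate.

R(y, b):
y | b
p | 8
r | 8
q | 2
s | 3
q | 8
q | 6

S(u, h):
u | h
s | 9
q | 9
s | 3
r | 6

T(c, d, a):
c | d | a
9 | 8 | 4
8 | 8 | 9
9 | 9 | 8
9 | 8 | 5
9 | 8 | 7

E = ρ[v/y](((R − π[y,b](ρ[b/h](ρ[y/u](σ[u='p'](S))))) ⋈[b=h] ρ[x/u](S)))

Per-node cardinality:
  R → 6
  S → 4
  σ[u='p'](S) → 0
  ρ[y/u](σ[u='p'](S)) → 0
  ρ[b/h](ρ[y/u](σ[u='p'](S))) → 0
  π[y,b](ρ[b/h](ρ[y/u](σ[u='p'](S)))) → 0
  (R − π[y,b](ρ[b/h](ρ[y/u](σ[u='p'](S))))) → 6
  S → 4
  ρ[x/u](S) → 4
  ((R − π[y,b](ρ[b/h](ρ[y/u](σ[u='p'](S))))) ⋈[b=h] ρ[x/u](S)) → 2
  ρ[v/y](((R − π[y,b](ρ[b/h](ρ[y/u](σ[u='p'](S))))) ⋈[b=h] ρ[x/u](S))) → 2

|E| = 2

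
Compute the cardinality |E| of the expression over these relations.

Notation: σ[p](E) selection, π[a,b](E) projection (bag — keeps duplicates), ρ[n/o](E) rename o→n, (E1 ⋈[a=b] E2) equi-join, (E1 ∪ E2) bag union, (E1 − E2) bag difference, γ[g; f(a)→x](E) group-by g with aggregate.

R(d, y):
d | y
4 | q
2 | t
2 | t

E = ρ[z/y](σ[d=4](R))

Row counts bottom-up:
  R → 3
  σ[d=4](R) → 1
  ρ[z/y](σ[d=4](R)) → 1

|E| = 1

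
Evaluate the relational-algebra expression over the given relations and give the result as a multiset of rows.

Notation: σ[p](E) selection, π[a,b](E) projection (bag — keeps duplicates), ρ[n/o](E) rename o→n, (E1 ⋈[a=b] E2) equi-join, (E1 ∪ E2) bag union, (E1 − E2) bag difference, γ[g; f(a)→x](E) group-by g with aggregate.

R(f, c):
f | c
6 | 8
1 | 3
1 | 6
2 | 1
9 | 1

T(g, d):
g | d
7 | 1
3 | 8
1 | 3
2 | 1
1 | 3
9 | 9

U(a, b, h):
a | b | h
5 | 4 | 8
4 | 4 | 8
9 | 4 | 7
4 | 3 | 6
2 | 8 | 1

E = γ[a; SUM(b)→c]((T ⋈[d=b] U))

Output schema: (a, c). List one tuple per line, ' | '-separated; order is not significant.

Subexpression sizes:
  T → 6
  U → 5
  (T ⋈[d=b] U) → 3
  γ[a; SUM(b)→c]((T ⋈[d=b] U)) → 2

== RESULT ==
a | c
2 | 8
4 | 6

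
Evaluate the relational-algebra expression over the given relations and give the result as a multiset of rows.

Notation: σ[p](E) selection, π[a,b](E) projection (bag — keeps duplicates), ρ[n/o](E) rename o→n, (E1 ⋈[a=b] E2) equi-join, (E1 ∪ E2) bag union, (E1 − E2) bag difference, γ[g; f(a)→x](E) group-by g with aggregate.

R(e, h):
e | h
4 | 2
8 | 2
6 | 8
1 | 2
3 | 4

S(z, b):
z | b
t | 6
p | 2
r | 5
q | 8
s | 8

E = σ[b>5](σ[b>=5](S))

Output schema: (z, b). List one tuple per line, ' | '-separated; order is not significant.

Stepwise |·|:
  S → 5
  σ[b>=5](S) → 4
  σ[b>5](σ[b>=5](S)) → 3

== RESULT ==
z | b
q | 8
s | 8
t | 6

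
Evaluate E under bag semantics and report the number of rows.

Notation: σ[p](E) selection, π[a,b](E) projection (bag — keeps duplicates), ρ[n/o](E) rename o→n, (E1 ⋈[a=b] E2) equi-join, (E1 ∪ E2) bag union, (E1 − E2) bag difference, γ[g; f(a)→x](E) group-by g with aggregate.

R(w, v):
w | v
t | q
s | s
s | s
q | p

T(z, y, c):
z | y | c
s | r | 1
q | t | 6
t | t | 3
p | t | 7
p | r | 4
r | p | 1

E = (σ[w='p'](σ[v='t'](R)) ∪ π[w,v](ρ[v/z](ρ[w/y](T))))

Per-node cardinality:
  R → 4
  σ[v='t'](R) → 0
  σ[w='p'](σ[v='t'](R)) → 0
  T → 6
  ρ[w/y](T) → 6
  ρ[v/z](ρ[w/y](T)) → 6
  π[w,v](ρ[v/z](ρ[w/y](T))) → 6
  (σ[w='p'](σ[v='t'](R)) ∪ π[w,v](ρ[v/z](ρ[w/y](T)))) → 6

|E| = 6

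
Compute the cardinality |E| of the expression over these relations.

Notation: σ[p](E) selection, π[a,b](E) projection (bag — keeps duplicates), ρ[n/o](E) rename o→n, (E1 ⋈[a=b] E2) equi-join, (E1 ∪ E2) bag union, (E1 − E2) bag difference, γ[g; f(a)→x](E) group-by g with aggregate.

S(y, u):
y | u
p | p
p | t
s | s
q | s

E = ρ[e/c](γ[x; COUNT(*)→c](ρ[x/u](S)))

Stepwise |·|:
  S → 4
  ρ[x/u](S) → 4
  γ[x; COUNT(*)→c](ρ[x/u](S)) → 3
  ρ[e/c](γ[x; COUNT(*)→c](ρ[x/u](S))) → 3

|E| = 3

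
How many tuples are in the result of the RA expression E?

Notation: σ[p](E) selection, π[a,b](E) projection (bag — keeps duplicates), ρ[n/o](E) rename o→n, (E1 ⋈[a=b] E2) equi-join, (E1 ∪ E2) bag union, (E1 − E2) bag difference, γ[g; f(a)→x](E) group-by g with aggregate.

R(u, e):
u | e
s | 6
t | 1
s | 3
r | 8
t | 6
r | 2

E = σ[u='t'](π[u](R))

Per-node cardinality:
  R → 6
  π[u](R) → 6
  σ[u='t'](π[u](R)) → 2

|E| = 2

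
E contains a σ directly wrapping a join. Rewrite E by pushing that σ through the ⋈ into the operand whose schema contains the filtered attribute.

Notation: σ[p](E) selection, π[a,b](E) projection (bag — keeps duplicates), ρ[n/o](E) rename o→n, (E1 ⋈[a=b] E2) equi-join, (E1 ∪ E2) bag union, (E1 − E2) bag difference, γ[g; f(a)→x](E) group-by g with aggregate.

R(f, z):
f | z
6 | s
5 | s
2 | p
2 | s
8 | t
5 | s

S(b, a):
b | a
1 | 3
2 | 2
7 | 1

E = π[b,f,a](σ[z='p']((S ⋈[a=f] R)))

σ filters on z, owned by the right side.
E' = π[b,f,a]((S ⋈[a=f] σ[z='p'](R)))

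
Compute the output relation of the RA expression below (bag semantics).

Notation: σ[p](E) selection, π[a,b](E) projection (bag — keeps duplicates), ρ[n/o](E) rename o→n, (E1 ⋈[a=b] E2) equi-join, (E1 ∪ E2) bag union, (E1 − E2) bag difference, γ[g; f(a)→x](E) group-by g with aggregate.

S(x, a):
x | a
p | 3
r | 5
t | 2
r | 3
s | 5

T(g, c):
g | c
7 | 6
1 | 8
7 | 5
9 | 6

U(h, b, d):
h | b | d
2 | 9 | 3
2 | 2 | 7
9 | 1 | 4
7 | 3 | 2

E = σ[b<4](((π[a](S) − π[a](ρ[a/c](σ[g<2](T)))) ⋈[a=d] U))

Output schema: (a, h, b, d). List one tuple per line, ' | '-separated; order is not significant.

Row counts bottom-up:
  S → 5
  π[a](S) → 5
  T → 4
  σ[g<2](T) → 1
  ρ[a/c](σ[g<2](T)) → 1
  π[a](ρ[a/c](σ[g<2](T))) → 1
  (π[a](S) − π[a](ρ[a/c](σ[g<2](T)))) → 5
  U → 4
  ((π[a](S) − π[a](ρ[a/c](σ[g<2](T)))) ⋈[a=d] U) → 3
  σ[b<4](((π[a](S) − π[a](ρ[a/c](σ[g<2](T)))) ⋈[a=d] U)) → 1

== RESULT ==
a | h | b | d
2 | 7 | 3 | 2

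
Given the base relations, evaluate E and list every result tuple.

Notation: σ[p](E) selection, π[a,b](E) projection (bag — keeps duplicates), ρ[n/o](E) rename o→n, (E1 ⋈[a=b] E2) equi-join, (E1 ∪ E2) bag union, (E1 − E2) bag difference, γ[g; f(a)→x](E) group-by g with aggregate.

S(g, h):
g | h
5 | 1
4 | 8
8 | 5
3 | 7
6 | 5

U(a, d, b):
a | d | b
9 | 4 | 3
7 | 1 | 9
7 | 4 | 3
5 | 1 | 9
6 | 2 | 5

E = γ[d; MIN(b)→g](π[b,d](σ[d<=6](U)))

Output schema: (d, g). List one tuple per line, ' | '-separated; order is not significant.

Subexpression sizes:
  U → 5
  σ[d<=6](U) → 5
  π[b,d](σ[d<=6](U)) → 5
  γ[d; MIN(b)→g](π[b,d](σ[d<=6](U))) → 3

== RESULT ==
d | g
1 | 9
2 | 5
4 | 3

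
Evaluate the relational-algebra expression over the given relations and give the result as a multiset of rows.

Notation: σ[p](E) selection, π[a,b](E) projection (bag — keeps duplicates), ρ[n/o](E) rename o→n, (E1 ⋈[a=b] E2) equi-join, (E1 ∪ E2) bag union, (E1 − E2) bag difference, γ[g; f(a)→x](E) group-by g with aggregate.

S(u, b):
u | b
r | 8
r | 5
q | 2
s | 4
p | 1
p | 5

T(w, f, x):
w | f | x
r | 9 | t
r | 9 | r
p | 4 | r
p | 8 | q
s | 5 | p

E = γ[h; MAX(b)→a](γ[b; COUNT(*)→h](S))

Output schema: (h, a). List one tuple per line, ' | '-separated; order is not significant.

Per-node cardinality:
  S → 6
  γ[b; COUNT(*)→h](S) → 5
  γ[h; MAX(b)→a](γ[b; COUNT(*)→h](S)) → 2

== RESULT ==
h | a
1 | 8
2 | 5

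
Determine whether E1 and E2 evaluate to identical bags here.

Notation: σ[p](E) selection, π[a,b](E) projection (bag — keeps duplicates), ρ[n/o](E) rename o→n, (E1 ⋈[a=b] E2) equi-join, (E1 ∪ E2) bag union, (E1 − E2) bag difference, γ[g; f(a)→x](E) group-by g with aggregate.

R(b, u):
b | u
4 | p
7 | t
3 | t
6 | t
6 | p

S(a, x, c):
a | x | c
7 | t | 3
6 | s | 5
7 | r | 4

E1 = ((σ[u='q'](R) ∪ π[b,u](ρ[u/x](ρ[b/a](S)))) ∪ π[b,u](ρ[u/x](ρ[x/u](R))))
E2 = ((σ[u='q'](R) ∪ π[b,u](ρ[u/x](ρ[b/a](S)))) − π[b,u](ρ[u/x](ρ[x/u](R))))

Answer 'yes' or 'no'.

E1 stepwise |·|:
  R → 5
  σ[u='q'](R) → 0
  S → 3
  ρ[b/a](S) → 3
  ρ[u/x](ρ[b/a](S)) → 3
  π[b,u](ρ[u/x](ρ[b/a](S))) → 3
  (σ[u='q'](R) ∪ π[b,u](ρ[u/x](ρ[b/a](S)))) → 3
  R → 5
  ρ[x/u](R) → 5
  ρ[u/x](ρ[x/u](R)) → 5
  π[b,u](ρ[u/x](ρ[x/u](R))) → 5
  ((σ[u='q'](R) ∪ π[b,u](ρ[u/x](ρ[b/a](S)))) ∪ π[b,u](ρ[u/x](ρ[x/u](R)))) → 8
E2 stepwise |·|:
  R → 5
  σ[u='q'](R) → 0
  S → 3
  ρ[b/a](S) → 3
  ρ[u/x](ρ[b/a](S)) → 3
  π[b,u](ρ[u/x](ρ[b/a](S))) → 3
  (σ[u='q'](R) ∪ π[b,u](ρ[u/x](ρ[b/a](S)))) → 3
  R → 5
  ρ[x/u](R) → 5
  ρ[u/x](ρ[x/u](R)) → 5
  π[b,u](ρ[u/x](ρ[x/u](R))) → 5
  ((σ[u='q'](R) ∪ π[b,u](ρ[u/x](ρ[b/a](S)))) − π[b,u](ρ[u/x](ρ[x/u](R)))) → 2

E1 result:
b | u
3 | t
4 | p
6 | p
6 | s
6 | t
7 | r
7 | t
7 | t
E2 result:
b | u
6 | s
7 | r
Witness: (4, 'p') appears 1× in E1 but 0× in E2.

no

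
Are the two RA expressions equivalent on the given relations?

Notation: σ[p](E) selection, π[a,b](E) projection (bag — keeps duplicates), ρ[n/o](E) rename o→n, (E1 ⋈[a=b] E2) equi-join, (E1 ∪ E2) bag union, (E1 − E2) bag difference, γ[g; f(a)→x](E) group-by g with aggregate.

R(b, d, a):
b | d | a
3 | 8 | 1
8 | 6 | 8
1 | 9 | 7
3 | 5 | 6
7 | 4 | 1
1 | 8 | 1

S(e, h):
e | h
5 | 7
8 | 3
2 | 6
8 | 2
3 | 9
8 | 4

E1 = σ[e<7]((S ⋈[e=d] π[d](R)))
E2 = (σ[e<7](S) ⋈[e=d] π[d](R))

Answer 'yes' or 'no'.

E1 per-node cardinality:
  S → 6
  R → 6
  π[d](R) → 6
  (S ⋈[e=d] π[d](R)) → 7
  σ[e<7]((S ⋈[e=d] π[d](R))) → 1
E2 per-node cardinality:
  S → 6
  σ[e<7](S) → 3
  R → 6
  π[d](R) → 6
  (σ[e<7](S) ⋈[e=d] π[d](R)) → 1

E1 and E2 produce the same multiset:
e | h | d
5 | 7 | 5

yes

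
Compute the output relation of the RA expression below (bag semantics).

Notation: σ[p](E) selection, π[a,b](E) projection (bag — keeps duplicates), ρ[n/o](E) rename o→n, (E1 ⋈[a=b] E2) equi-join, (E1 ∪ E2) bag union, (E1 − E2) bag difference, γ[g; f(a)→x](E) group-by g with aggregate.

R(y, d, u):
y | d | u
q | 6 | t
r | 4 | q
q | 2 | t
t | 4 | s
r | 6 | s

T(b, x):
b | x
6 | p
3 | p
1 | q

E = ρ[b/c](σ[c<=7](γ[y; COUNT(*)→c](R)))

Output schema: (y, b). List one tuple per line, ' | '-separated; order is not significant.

Subexpression sizes:
  R → 5
  γ[y; COUNT(*)→c](R) → 3
  σ[c<=7](γ[y; COUNT(*)→c](R)) → 3
  ρ[b/c](σ[c<=7](γ[y; COUNT(*)→c](R))) → 3

== RESULT ==
y | b
q | 2
r | 2
t | 1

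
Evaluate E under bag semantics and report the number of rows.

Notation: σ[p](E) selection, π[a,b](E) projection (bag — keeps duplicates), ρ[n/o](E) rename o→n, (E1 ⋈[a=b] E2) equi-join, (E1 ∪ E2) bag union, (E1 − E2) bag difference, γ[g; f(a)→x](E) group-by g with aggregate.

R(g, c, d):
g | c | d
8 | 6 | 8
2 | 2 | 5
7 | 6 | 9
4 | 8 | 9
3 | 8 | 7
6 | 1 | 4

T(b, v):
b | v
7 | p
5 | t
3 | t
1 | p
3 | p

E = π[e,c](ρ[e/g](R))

Row counts bottom-up:
  R → 6
  ρ[e/g](R) → 6
  π[e,c](ρ[e/g](R)) → 6

|E| = 6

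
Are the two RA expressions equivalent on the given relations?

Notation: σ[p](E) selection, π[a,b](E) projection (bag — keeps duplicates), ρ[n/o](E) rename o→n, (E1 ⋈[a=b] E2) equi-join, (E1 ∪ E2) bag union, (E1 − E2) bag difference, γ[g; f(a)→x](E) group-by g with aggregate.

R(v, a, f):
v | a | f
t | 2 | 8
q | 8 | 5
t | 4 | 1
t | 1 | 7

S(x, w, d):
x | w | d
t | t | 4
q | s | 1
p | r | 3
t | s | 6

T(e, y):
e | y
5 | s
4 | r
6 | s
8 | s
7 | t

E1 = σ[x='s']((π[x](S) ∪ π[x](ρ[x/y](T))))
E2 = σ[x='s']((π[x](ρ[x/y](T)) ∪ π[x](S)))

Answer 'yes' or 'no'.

E1 stepwise |·|:
  S → 4
  π[x](S) → 4
  T → 5
  ρ[x/y](T) → 5
  π[x](ρ[x/y](T)) → 5
  (π[x](S) ∪ π[x](ρ[x/y](T))) → 9
  σ[x='s']((π[x](S) ∪ π[x](ρ[x/y](T)))) → 3
E2 stepwise |·|:
  T → 5
  ρ[x/y](T) → 5
  π[x](ρ[x/y](T)) → 5
  S → 4
  π[x](S) → 4
  (π[x](ρ[x/y](T)) ∪ π[x](S)) → 9
  σ[x='s']((π[x](ρ[x/y](T)) ∪ π[x](S))) → 3

E1 and E2 produce the same multiset:
x
s
s
s

yes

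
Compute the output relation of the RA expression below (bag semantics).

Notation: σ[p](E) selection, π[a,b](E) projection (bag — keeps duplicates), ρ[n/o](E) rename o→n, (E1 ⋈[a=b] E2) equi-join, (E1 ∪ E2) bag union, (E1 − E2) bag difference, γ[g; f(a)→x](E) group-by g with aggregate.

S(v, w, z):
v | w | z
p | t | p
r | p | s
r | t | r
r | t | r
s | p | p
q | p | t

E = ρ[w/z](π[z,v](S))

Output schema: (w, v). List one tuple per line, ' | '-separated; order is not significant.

Stepwise |·|:
  S → 6
  π[z,v](S) → 6
  ρ[w/z](π[z,v](S)) → 6

== RESULT ==
w | v
p | p
p | s
r | r
r | r
s | r
t | q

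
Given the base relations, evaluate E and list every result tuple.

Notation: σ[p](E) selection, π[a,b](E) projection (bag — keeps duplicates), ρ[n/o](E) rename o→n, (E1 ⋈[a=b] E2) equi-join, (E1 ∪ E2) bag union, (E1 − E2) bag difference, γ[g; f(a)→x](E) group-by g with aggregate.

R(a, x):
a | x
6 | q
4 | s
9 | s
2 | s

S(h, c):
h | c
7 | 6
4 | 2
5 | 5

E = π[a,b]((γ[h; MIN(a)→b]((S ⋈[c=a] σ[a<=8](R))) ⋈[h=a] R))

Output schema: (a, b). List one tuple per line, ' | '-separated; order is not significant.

Per-node cardinality:
  S → 3
  R → 4
  σ[a<=8](R) → 3
  (S ⋈[c=a] σ[a<=8](R)) → 2
  γ[h; MIN(a)→b]((S ⋈[c=a] σ[a<=8](R))) → 2
  R → 4
  (γ[h; MIN(a)→b]((S ⋈[c=a] σ[a<=8](R))) ⋈[h=a] R) → 1
  π[a,b]((γ[h; MIN(a)→b]((S ⋈[c=a] σ[a<=8](R))) ⋈[h=a] R)) → 1

== RESULT ==
a | b
4 | 2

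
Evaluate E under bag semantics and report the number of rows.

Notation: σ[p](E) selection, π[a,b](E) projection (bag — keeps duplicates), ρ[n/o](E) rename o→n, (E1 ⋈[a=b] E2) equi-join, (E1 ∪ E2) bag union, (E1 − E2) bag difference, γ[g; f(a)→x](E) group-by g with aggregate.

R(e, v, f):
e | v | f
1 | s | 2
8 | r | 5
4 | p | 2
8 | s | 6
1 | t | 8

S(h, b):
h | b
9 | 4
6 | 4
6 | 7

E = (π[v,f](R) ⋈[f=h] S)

Row counts bottom-up:
  R → 5
  π[v,f](R) → 5
  S → 3
  (π[v,f](R) ⋈[f=h] S) → 2

|E| = 2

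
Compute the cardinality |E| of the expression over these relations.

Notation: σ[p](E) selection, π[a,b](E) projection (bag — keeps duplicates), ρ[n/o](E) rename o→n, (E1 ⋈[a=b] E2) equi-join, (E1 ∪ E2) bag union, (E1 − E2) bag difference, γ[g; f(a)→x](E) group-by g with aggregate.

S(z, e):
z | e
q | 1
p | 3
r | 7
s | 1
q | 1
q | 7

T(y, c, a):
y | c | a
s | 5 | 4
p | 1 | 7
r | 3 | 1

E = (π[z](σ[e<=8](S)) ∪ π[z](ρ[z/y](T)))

Row counts bottom-up:
  S → 6
  σ[e<=8](S) → 6
  π[z](σ[e<=8](S)) → 6
  T → 3
  ρ[z/y](T) → 3
  π[z](ρ[z/y](T)) → 3
  (π[z](σ[e<=8](S)) ∪ π[z](ρ[z/y](T))) → 9

|E| = 9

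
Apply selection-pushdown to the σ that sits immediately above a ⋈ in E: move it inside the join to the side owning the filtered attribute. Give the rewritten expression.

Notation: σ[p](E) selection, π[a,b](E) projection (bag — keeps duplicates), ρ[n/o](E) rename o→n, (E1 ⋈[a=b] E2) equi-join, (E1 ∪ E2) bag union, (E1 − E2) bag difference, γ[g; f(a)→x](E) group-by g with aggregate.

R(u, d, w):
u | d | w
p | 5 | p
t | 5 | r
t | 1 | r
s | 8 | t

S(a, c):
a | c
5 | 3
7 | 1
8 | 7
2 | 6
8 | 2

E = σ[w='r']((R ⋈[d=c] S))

σ filters on w, owned by the left side.
E' = (σ[w='r'](R) ⋈[d=c] S)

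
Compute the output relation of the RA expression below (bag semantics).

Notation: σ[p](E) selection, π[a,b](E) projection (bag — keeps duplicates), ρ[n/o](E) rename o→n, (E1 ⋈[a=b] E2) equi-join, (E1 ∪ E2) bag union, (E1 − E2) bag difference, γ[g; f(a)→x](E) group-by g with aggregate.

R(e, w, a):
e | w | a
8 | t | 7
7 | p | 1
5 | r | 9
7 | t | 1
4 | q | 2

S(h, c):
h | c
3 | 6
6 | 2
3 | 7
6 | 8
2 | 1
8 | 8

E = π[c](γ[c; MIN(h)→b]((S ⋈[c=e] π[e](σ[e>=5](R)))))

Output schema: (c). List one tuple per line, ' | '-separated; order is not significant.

Stepwise |·|:
  S → 6
  R → 5
  σ[e>=5](R) → 4
  π[e](σ[e>=5](R)) → 4
  (S ⋈[c=e] π[e](σ[e>=5](R))) → 4
  γ[c; MIN(h)→b]((S ⋈[c=e] π[e](σ[e>=5](R)))) → 2
  π[c](γ[c; MIN(h)→b]((S ⋈[c=e] π[e](σ[e>=5](R))))) → 2

== RESULT ==
c
7
8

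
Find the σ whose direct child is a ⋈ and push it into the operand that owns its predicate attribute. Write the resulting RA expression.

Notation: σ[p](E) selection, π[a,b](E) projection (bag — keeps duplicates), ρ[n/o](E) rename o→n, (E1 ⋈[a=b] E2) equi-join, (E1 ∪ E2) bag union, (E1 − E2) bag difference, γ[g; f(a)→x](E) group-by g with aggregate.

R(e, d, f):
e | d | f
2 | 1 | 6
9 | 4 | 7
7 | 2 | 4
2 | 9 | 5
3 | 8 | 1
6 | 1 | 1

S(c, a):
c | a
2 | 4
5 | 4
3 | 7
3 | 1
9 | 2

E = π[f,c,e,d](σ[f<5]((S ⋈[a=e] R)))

σ filters on f, owned by the right side.
E' = π[f,c,e,d]((S ⋈[a=e] σ[f<5](R)))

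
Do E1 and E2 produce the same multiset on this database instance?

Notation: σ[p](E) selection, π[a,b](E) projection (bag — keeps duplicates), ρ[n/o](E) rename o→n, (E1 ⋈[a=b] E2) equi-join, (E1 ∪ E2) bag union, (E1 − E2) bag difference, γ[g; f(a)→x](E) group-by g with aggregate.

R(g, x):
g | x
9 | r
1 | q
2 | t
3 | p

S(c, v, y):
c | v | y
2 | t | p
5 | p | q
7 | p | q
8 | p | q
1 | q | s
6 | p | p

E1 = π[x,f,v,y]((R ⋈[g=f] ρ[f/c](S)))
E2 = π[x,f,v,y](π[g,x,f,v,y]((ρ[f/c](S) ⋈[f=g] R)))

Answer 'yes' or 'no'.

E1 subexpression sizes:
  R → 4
  S → 6
  ρ[f/c](S) → 6
  (R ⋈[g=f] ρ[f/c](S)) → 2
  π[x,f,v,y]((R ⋈[g=f] ρ[f/c](S))) → 2
E2 subexpression sizes:
  S → 6
  ρ[f/c](S) → 6
  R → 4
  (ρ[f/c](S) ⋈[f=g] R) → 2
  π[g,x,f,v,y]((ρ[f/c](S) ⋈[f=g] R)) → 2
  π[x,f,v,y](π[g,x,f,v,y]((ρ[f/c](S) ⋈[f=g] R))) → 2

E1 and E2 produce the same multiset:
x | f | v | y
q | 1 | q | s
t | 2 | t | p

yes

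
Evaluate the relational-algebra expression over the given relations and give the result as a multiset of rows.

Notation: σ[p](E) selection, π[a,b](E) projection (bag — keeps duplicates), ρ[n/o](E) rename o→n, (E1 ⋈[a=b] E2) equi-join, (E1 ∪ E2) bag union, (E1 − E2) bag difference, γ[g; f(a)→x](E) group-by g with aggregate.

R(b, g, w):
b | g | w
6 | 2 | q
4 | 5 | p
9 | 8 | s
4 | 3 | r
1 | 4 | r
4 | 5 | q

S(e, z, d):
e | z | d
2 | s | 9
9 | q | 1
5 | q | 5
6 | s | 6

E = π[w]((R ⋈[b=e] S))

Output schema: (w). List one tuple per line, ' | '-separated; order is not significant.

Row counts bottom-up:
  R → 6
  S → 4
  (R ⋈[b=e] S) → 2
  π[w]((R ⋈[b=e] S)) → 2

== RESULT ==
w
q
s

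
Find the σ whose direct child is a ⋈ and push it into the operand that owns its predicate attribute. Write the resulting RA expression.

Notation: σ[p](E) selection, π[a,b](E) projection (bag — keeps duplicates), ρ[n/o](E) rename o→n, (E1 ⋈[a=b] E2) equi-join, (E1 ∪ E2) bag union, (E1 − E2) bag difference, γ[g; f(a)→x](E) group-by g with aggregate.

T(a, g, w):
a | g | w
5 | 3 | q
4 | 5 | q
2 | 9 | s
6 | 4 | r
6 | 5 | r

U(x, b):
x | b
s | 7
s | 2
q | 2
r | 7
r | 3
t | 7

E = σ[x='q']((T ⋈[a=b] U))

σ filters on x, owned by the right side.
E' = (T ⋈[a=b] σ[x='q'](U))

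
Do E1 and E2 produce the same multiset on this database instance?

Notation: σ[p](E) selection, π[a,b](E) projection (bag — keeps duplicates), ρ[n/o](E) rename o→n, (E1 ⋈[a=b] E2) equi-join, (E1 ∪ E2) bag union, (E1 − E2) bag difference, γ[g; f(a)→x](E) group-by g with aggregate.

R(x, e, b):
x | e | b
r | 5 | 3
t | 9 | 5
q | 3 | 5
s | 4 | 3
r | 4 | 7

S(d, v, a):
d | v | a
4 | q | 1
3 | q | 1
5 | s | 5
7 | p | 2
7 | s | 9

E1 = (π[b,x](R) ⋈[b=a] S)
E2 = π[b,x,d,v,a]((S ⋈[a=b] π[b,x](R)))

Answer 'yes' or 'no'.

E1 subexpression sizes:
  R → 5
  π[b,x](R) → 5
  S → 5
  (π[b,x](R) ⋈[b=a] S) → 2
E2 subexpression sizes:
  S → 5
  R → 5
  π[b,x](R) → 5
  (S ⋈[a=b] π[b,x](R)) → 2
  π[b,x,d,v,a]((S ⋈[a=b] π[b,x](R))) → 2

E1 and E2 produce the same multiset:
b | x | d | v | a
5 | q | 5 | s | 5
5 | t | 5 | s | 5

yes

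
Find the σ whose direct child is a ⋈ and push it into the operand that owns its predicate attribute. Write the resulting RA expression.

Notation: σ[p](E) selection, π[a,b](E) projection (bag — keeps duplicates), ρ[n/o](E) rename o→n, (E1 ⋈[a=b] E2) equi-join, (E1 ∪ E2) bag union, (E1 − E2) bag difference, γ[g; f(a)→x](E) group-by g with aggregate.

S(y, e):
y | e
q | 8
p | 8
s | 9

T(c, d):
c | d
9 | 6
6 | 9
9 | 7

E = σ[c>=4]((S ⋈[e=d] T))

σ filters on c, owned by the right side.
E' = (S ⋈[e=d] σ[c>=4](T))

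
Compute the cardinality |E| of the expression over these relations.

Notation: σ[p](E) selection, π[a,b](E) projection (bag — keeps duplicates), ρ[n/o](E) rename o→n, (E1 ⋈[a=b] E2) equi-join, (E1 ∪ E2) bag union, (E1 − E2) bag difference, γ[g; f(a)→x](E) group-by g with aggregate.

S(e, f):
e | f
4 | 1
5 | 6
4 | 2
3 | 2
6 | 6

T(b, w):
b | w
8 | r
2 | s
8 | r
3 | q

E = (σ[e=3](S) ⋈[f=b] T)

Row counts bottom-up:
  S → 5
  σ[e=3](S) → 1
  T → 4
  (σ[e=3](S) ⋈[f=b] T) → 1

|E| = 1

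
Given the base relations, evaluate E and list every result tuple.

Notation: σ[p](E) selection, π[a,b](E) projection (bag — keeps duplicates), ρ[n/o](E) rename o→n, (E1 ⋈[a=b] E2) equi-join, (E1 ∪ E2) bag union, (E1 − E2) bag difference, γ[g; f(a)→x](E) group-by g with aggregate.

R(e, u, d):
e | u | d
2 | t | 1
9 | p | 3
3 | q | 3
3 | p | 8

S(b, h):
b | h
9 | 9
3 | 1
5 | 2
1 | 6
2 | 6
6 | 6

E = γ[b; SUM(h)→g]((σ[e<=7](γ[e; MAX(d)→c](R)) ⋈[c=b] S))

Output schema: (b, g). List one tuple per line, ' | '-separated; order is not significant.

Stepwise |·|:
  R → 4
  γ[e; MAX(d)→c](R) → 3
  σ[e<=7](γ[e; MAX(d)→c](R)) → 2
  S → 6
  (σ[e<=7](γ[e; MAX(d)→c](R)) ⋈[c=b] S) → 1
  γ[b; SUM(h)→g]((σ[e<=7](γ[e; MAX(d)→c](R)) ⋈[c=b] S)) → 1

== RESULT ==
b | g
1 | 6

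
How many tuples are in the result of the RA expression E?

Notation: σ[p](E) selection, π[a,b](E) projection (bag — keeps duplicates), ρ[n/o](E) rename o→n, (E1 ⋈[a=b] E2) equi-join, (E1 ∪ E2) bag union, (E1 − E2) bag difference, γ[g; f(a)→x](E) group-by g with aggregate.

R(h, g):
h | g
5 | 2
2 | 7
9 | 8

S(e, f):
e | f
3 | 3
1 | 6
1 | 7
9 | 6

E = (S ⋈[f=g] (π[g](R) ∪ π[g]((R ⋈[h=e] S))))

Subexpression sizes:
  S → 4
  R → 3
  π[g](R) → 3
  R → 3
  S → 4
  (R ⋈[h=e] S) → 1
  π[g]((R ⋈[h=e] S)) → 1
  (π[g](R) ∪ π[g]((R ⋈[h=e] S))) → 4
  (S ⋈[f=g] (π[g](R) ∪ π[g]((R ⋈[h=e] S)))) → 1

|E| = 1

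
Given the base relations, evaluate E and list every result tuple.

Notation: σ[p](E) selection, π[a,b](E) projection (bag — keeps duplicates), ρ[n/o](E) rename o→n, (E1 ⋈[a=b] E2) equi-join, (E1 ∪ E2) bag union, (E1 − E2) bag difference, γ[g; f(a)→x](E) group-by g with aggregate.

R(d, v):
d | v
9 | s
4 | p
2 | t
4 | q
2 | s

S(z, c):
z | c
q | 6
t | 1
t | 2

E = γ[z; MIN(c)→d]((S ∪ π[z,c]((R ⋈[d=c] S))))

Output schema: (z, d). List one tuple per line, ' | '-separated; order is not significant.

Subexpression sizes:
  S → 3
  R → 5
  S → 3
  (R ⋈[d=c] S) → 2
  π[z,c]((R ⋈[d=c] S)) → 2
  (S ∪ π[z,c]((R ⋈[d=c] S))) → 5
  γ[z; MIN(c)→d]((S ∪ π[z,c]((R ⋈[d=c] S)))) → 2

== RESULT ==
z | d
q | 6
t | 1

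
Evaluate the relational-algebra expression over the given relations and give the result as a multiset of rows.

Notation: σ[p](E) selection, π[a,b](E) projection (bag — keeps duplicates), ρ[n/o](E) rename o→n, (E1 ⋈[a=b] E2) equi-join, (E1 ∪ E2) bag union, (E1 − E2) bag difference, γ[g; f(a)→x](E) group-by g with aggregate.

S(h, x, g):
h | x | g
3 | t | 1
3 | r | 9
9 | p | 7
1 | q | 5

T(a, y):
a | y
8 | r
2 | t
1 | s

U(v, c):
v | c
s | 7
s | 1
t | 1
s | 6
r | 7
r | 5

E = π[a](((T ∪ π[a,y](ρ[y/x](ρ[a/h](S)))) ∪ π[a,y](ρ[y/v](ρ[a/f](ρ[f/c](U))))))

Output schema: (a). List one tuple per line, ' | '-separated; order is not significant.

Subexpression sizes:
  T → 3
  S → 4
  ρ[a/h](S) → 4
  ρ[y/x](ρ[a/h](S)) → 4
  π[a,y](ρ[y/x](ρ[a/h](S))) → 4
  (T ∪ π[a,y](ρ[y/x](ρ[a/h](S)))) → 7
  U → 6
  ρ[f/c](U) → 6
  ρ[a/f](ρ[f/c](U)) → 6
  ρ[y/v](ρ[a/f](ρ[f/c](U))) → 6
  π[a,y](ρ[y/v](ρ[a/f](ρ[f/c](U)))) → 6
  ((T ∪ π[a,y](ρ[y/x](ρ[a/h](S)))) ∪ π[a,y](ρ[y/v](ρ[a/f](ρ[f/c](U))))) → 13
  π[a](((T ∪ π[a,y](ρ[y/x](ρ[a/h](S)))) ∪ π[a,y](ρ[y/v](ρ[a/f](ρ[f/c](U)))))) → 13

== RESULT ==
a
1
1
1
1
2
3
3
5
6
7
7
8
9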